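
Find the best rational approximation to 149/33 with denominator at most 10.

Expand x = 149/33 as a continued fraction with the Euclidean algorithm:
  149 = 4*33 + 17, so a_0 = 4.
  33 = 1*17 + 16, so a_1 = 1.
  17 = 1*16 + 1, so a_2 = 1.
  16 = 16*1 + 0, so a_3 = 16.
so x = [4; 1, 1, 16].
Convergents (p_i = a_i*p_{i-1} + p_{i-2}, q_i = a_i*q_{i-1} + q_{i-2} with p_{-2}=0, p_{-1}=1, q_{-2}=1, q_{-1}=0), until the denominator exceeds 10:
  i=0: a_0=4, p_0 = 4*1 + 0 = 4, q_0 = 4*0 + 1 = 1.
  i=1: a_1=1, p_1 = 1*4 + 1 = 5, q_1 = 1*1 + 0 = 1.
  i=2: a_2=1, p_2 = 1*5 + 4 = 9, q_2 = 1*1 + 1 = 2.
  i=3: a_3=16, p_3 = 16*9 + 5 = 149, q_3 = 16*2 + 1 = 33.
q_3 = 33 > 10, so the last convergent with denominator <= 10 is p_2/q_2 = 9/2.
The closest fraction with denominator <= 10 is either p_2/q_2 or the intermediate fraction (k*p_2 + p_1)/(k*q_2 + q_1) with the largest k >= 1 whose denominator stays <= 10; these approach x as k grows, and every other convergent or intermediate fraction in range is farther away.
Largest k: floor((10 - q_1)/q_2) = floor((10 - 1)/2) = 4.
That gives (4*9 + 5)/(4*2 + 1) = 41/9.
Compare the errors: |x - 9/2| = |149*2 - 9*33|/(33*2) = 1/66, and |x - 41/9| = |149*9 - 41*33|/(33*9) = 12/297.
Cross-multiplying, 1*297 = 297 < 792 = 12*66, so 1/66 is smaller: the convergent 9/2 is closer to x than 41/9.

9/2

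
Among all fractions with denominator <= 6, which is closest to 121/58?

Expand x = 121/58 as a continued fraction with the Euclidean algorithm:
  121 = 2*58 + 5, so a_0 = 2.
  58 = 11*5 + 3, so a_1 = 11.
  5 = 1*3 + 2, so a_2 = 1.
  3 = 1*2 + 1, so a_3 = 1.
  2 = 2*1 + 0, so a_4 = 2.
so x = [2; 11, 1, 1, 2].
Convergents (p_i = a_i*p_{i-1} + p_{i-2}, q_i = a_i*q_{i-1} + q_{i-2} with p_{-2}=0, p_{-1}=1, q_{-2}=1, q_{-1}=0), until the denominator exceeds 6:
  i=0: a_0=2, p_0 = 2*1 + 0 = 2, q_0 = 2*0 + 1 = 1.
  i=1: a_1=11, p_1 = 11*2 + 1 = 23, q_1 = 11*1 + 0 = 11.
q_1 = 11 > 6, so the last convergent with denominator <= 6 is p_0/q_0 = 2/1.
The closest fraction with denominator <= 6 is either p_0/q_0 or the intermediate fraction (k*p_0 + p_{-1})/(k*q_0 + q_{-1}) with the largest k >= 1 whose denominator stays <= 6; these approach x as k grows, and every other convergent or intermediate fraction in range is farther away.
Largest k: floor((6 - q_{-1})/q_0) = floor((6 - 0)/1) = 6 (using the seeds p_{-1} = 1, q_{-1} = 0).
That gives (6*2 + 1)/(6*1 + 0) = 13/6.
Compare the errors: |x - 2/1| = |121*1 - 2*58|/(58*1) = 5/58, and |x - 13/6| = |121*6 - 13*58|/(58*6) = 28/348.
Cross-multiplying, 28*58 = 1624 < 1740 = 5*348, so 28/348 is smaller: the intermediate fraction 13/6 is closer to x than 2/1.

13/6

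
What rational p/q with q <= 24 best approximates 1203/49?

Expand x = 1203/49 as a continued fraction with the Euclidean algorithm:
  1203 = 24*49 + 27, so a_0 = 24.
  49 = 1*27 + 22, so a_1 = 1.
  27 = 1*22 + 5, so a_2 = 1.
  22 = 4*5 + 2, so a_3 = 4.
  5 = 2*2 + 1, so a_4 = 2.
  2 = 2*1 + 0, so a_5 = 2.
so x = [24; 1, 1, 4, 2, 2].
Convergents (p_i = a_i*p_{i-1} + p_{i-2}, q_i = a_i*q_{i-1} + q_{i-2} with p_{-2}=0, p_{-1}=1, q_{-2}=1, q_{-1}=0), until the denominator exceeds 24:
  i=0: a_0=24, p_0 = 24*1 + 0 = 24, q_0 = 24*0 + 1 = 1.
  i=1: a_1=1, p_1 = 1*24 + 1 = 25, q_1 = 1*1 + 0 = 1.
  i=2: a_2=1, p_2 = 1*25 + 24 = 49, q_2 = 1*1 + 1 = 2.
  i=3: a_3=4, p_3 = 4*49 + 25 = 221, q_3 = 4*2 + 1 = 9.
  i=4: a_4=2, p_4 = 2*221 + 49 = 491, q_4 = 2*9 + 2 = 20.
  i=5: a_5=2, p_5 = 2*491 + 221 = 1203, q_5 = 2*20 + 9 = 49.
q_5 = 49 > 24, so the last convergent with denominator <= 24 is p_4/q_4 = 491/20.
The closest fraction with denominator <= 24 is either p_4/q_4 or the intermediate fraction (k*p_4 + p_3)/(k*q_4 + q_3) with the largest k >= 1 whose denominator stays <= 24; these approach x as k grows, and every other convergent or intermediate fraction in range is farther away.
Largest k: floor((24 - q_3)/q_4) = floor((24 - 9)/20) = 0.
Since k = 0, no intermediate fraction beyond p_4/q_4 has denominator <= 24, so the convergent 491/20 is the closest (its error is |1203*20 - 491*49|/(49*20) = 1/980).

491/20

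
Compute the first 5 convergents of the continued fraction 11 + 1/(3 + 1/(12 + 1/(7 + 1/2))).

11/1, 34/3, 419/37, 2967/262, 6353/561

Using the convergent recurrence p_i = a_i*p_{i-1} + p_{i-2}, q_i = a_i*q_{i-1} + q_{i-2} with p_{-2}=0, p_{-1}=1, q_{-2}=1, q_{-1}=0:
  i=0: a_0=11, p_0 = 11*1 + 0 = 11, q_0 = 11*0 + 1 = 1.
  i=1: a_1=3, p_1 = 3*11 + 1 = 34, q_1 = 3*1 + 0 = 3.
  i=2: a_2=12, p_2 = 12*34 + 11 = 419, q_2 = 12*3 + 1 = 37.
  i=3: a_3=7, p_3 = 7*419 + 34 = 2967, q_3 = 7*37 + 3 = 262.
  i=4: a_4=2, p_4 = 2*2967 + 419 = 6353, q_4 = 2*262 + 37 = 561.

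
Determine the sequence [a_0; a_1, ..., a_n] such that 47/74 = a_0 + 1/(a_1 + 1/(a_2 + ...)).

Run the Euclidean algorithm on 47 and 74; the successive quotients are the partial quotients a_0, a_1, ... (each step inverts the fractional part left over by the previous one):
  47 = 0*74 + 47, so a_0 = 0.
  74 = 1*47 + 27, so a_1 = 1.
  47 = 1*27 + 20, so a_2 = 1.
  27 = 1*20 + 7, so a_3 = 1.
  20 = 2*7 + 6, so a_4 = 2.
  7 = 1*6 + 1, so a_5 = 1.
  6 = 6*1 + 0, so a_6 = 6.
The remainder reaches 0 after 7 divisions, so the expansion has 7 partial quotients, read off in order.

[0; 1, 1, 1, 2, 1, 6]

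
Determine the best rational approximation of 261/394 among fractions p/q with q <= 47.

31/47

Expand x = 261/394 as a continued fraction with the Euclidean algorithm:
  261 = 0*394 + 261, so a_0 = 0.
  394 = 1*261 + 133, so a_1 = 1.
  261 = 1*133 + 128, so a_2 = 1.
  133 = 1*128 + 5, so a_3 = 1.
  128 = 25*5 + 3, so a_4 = 25.
  5 = 1*3 + 2, so a_5 = 1.
  3 = 1*2 + 1, so a_6 = 1.
  2 = 2*1 + 0, so a_7 = 2.
so x = [0; 1, 1, 1, 25, 1, 1, 2].
Convergents (p_i = a_i*p_{i-1} + p_{i-2}, q_i = a_i*q_{i-1} + q_{i-2} with p_{-2}=0, p_{-1}=1, q_{-2}=1, q_{-1}=0), until the denominator exceeds 47:
  i=0: a_0=0, p_0 = 0*1 + 0 = 0, q_0 = 0*0 + 1 = 1.
  i=1: a_1=1, p_1 = 1*0 + 1 = 1, q_1 = 1*1 + 0 = 1.
  i=2: a_2=1, p_2 = 1*1 + 0 = 1, q_2 = 1*1 + 1 = 2.
  i=3: a_3=1, p_3 = 1*1 + 1 = 2, q_3 = 1*2 + 1 = 3.
  i=4: a_4=25, p_4 = 25*2 + 1 = 51, q_4 = 25*3 + 2 = 77.
q_4 = 77 > 47, so the last convergent with denominator <= 47 is p_3/q_3 = 2/3.
The closest fraction with denominator <= 47 is either p_3/q_3 or the intermediate fraction (k*p_3 + p_2)/(k*q_3 + q_2) with the largest k >= 1 whose denominator stays <= 47; these approach x as k grows, and every other convergent or intermediate fraction in range is farther away.
Largest k: floor((47 - q_2)/q_3) = floor((47 - 2)/3) = 15.
That gives (15*2 + 1)/(15*3 + 2) = 31/47.
Compare the errors: |x - 2/3| = |261*3 - 2*394|/(394*3) = 5/1182, and |x - 31/47| = |261*47 - 31*394|/(394*47) = 53/18518.
Cross-multiplying, 53*1182 = 62646 < 92590 = 5*18518, so 53/18518 is smaller: the intermediate fraction 31/47 is closer to x than 2/3.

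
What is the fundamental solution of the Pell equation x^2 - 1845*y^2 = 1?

(x, y) = (39689, 924)

First expand sqrt(1845) as a continued fraction. With x_i = (sqrt(1845) + m_i)/d_i and (m_0, d_0) = (0, 1): a_0 = floor(sqrt(1845)) = 42, since 42^2 = 1764 <= 1845 < 1849 = 43^2.
Iterate m_{i+1} = d_i*a_i - m_i, d_{i+1} = (1845 - m_{i+1}^2)/d_i, a_{i+1} = floor((a_0 + m_{i+1})/d_{i+1}):
  m_1 = 1*42 - 0 = 42, d_1 = (1845 - 42^2)/1 = 81/1 = 81, a_1 = floor((42 + 42)/81) = 1.
  m_2 = 81*1 - 42 = 39, d_2 = (1845 - 39^2)/81 = 324/81 = 4, a_2 = floor((42 + 39)/4) = 20.
  m_3 = 4*20 - 39 = 41, d_3 = (1845 - 41^2)/4 = 164/4 = 41, a_3 = floor((42 + 41)/41) = 2.
  m_4 = 41*2 - 41 = 41, d_4 = (1845 - 41^2)/41 = 164/41 = 4, a_4 = floor((42 + 41)/4) = 20.
  m_5 = 4*20 - 41 = 39, d_5 = (1845 - 39^2)/4 = 324/4 = 81, a_5 = floor((42 + 39)/81) = 1.
  m_6 = 81*1 - 39 = 42, d_6 = (1845 - 42^2)/81 = 81/81 = 1, a_6 = floor((42 + 42)/1) = 84.
  m_7 = 1*84 - 42 = 42, d_7 = (1845 - 42^2)/1 = 81/1 = 81: (m_7, d_7) = (m_1, d_1) = (42, 81), so from here the quotients repeat a_1, ..., a_6; the period length is 6.
So sqrt(1845) = [42; (1, 20, 2, 20, 1, 84)] with period length k = 6.
k is even, so the fundamental solution of x^2 - 1845y^2 = 1 is (p_{k-1}, q_{k-1}) = (p_5, q_5); compute convergents through index 5.
Convergents (p_i = a_i*p_{i-1} + p_{i-2}, q_i = a_i*q_{i-1} + q_{i-2} with p_{-2}=0, p_{-1}=1, q_{-2}=1, q_{-1}=0):
  i=0: a_0=42, p_0 = 42*1 + 0 = 42, q_0 = 42*0 + 1 = 1.
  i=1: a_1=1, p_1 = 1*42 + 1 = 43, q_1 = 1*1 + 0 = 1.
  i=2: a_2=20, p_2 = 20*43 + 42 = 902, q_2 = 20*1 + 1 = 21.
  i=3: a_3=2, p_3 = 2*902 + 43 = 1847, q_3 = 2*21 + 1 = 43.
  i=4: a_4=20, p_4 = 20*1847 + 902 = 37842, q_4 = 20*43 + 21 = 881.
  i=5: a_5=1, p_5 = 1*37842 + 1847 = 39689, q_5 = 1*881 + 43 = 924.
Check: 39689^2 - 1845*924^2 = 1575216721 - 1575216720 = 1, so (x, y) = (39689, 924) solves the equation, and by the theorem it is the least positive solution.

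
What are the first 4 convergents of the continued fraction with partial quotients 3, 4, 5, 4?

Using the convergent recurrence p_i = a_i*p_{i-1} + p_{i-2}, q_i = a_i*q_{i-1} + q_{i-2} with p_{-2}=0, p_{-1}=1, q_{-2}=1, q_{-1}=0:
  i=0: a_0=3, p_0 = 3*1 + 0 = 3, q_0 = 3*0 + 1 = 1.
  i=1: a_1=4, p_1 = 4*3 + 1 = 13, q_1 = 4*1 + 0 = 4.
  i=2: a_2=5, p_2 = 5*13 + 3 = 68, q_2 = 5*4 + 1 = 21.
  i=3: a_3=4, p_3 = 4*68 + 13 = 285, q_3 = 4*21 + 4 = 88.

3/1, 13/4, 68/21, 285/88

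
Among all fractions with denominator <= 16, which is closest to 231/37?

Expand x = 231/37 as a continued fraction with the Euclidean algorithm:
  231 = 6*37 + 9, so a_0 = 6.
  37 = 4*9 + 1, so a_1 = 4.
  9 = 9*1 + 0, so a_2 = 9.
so x = [6; 4, 9].
Convergents (p_i = a_i*p_{i-1} + p_{i-2}, q_i = a_i*q_{i-1} + q_{i-2} with p_{-2}=0, p_{-1}=1, q_{-2}=1, q_{-1}=0), until the denominator exceeds 16:
  i=0: a_0=6, p_0 = 6*1 + 0 = 6, q_0 = 6*0 + 1 = 1.
  i=1: a_1=4, p_1 = 4*6 + 1 = 25, q_1 = 4*1 + 0 = 4.
  i=2: a_2=9, p_2 = 9*25 + 6 = 231, q_2 = 9*4 + 1 = 37.
q_2 = 37 > 16, so the last convergent with denominator <= 16 is p_1/q_1 = 25/4.
The closest fraction with denominator <= 16 is either p_1/q_1 or the intermediate fraction (k*p_1 + p_0)/(k*q_1 + q_0) with the largest k >= 1 whose denominator stays <= 16; these approach x as k grows, and every other convergent or intermediate fraction in range is farther away.
Largest k: floor((16 - q_0)/q_1) = floor((16 - 1)/4) = 3.
That gives (3*25 + 6)/(3*4 + 1) = 81/13.
Compare the errors: |x - 25/4| = |231*4 - 25*37|/(37*4) = 1/148, and |x - 81/13| = |231*13 - 81*37|/(37*13) = 6/481.
Cross-multiplying, 1*481 = 481 < 888 = 6*148, so 1/148 is smaller: the convergent 25/4 is closer to x than 81/13.

25/4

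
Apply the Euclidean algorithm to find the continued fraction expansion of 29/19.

Run the Euclidean algorithm on 29 and 19; the successive quotients are the partial quotients a_0, a_1, ... (each step inverts the fractional part left over by the previous one):
  29 = 1*19 + 10, so a_0 = 1.
  19 = 1*10 + 9, so a_1 = 1.
  10 = 1*9 + 1, so a_2 = 1.
  9 = 9*1 + 0, so a_3 = 9.
The remainder reaches 0 after 4 divisions, so the expansion has 4 partial quotients, read off in order.

[1; 1, 1, 9]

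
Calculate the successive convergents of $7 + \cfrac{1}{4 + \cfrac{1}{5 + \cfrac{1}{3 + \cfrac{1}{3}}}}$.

7/1, 29/4, 152/21, 485/67, 1607/222

Using the convergent recurrence p_i = a_i*p_{i-1} + p_{i-2}, q_i = a_i*q_{i-1} + q_{i-2} with p_{-2}=0, p_{-1}=1, q_{-2}=1, q_{-1}=0:
  i=0: a_0=7, p_0 = 7*1 + 0 = 7, q_0 = 7*0 + 1 = 1.
  i=1: a_1=4, p_1 = 4*7 + 1 = 29, q_1 = 4*1 + 0 = 4.
  i=2: a_2=5, p_2 = 5*29 + 7 = 152, q_2 = 5*4 + 1 = 21.
  i=3: a_3=3, p_3 = 3*152 + 29 = 485, q_3 = 3*21 + 4 = 67.
  i=4: a_4=3, p_4 = 3*485 + 152 = 1607, q_4 = 3*67 + 21 = 222.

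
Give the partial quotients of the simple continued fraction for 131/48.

[2; 1, 2, 1, 2, 4]

Run the Euclidean algorithm on 131 and 48; the successive quotients are the partial quotients a_0, a_1, ... (each step inverts the fractional part left over by the previous one):
  131 = 2*48 + 35, so a_0 = 2.
  48 = 1*35 + 13, so a_1 = 1.
  35 = 2*13 + 9, so a_2 = 2.
  13 = 1*9 + 4, so a_3 = 1.
  9 = 2*4 + 1, so a_4 = 2.
  4 = 4*1 + 0, so a_5 = 4.
The remainder reaches 0 after 6 divisions, so the expansion has 6 partial quotients, read off in order.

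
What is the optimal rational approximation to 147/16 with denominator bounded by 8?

46/5

Expand x = 147/16 as a continued fraction with the Euclidean algorithm:
  147 = 9*16 + 3, so a_0 = 9.
  16 = 5*3 + 1, so a_1 = 5.
  3 = 3*1 + 0, so a_2 = 3.
so x = [9; 5, 3].
Convergents (p_i = a_i*p_{i-1} + p_{i-2}, q_i = a_i*q_{i-1} + q_{i-2} with p_{-2}=0, p_{-1}=1, q_{-2}=1, q_{-1}=0), until the denominator exceeds 8:
  i=0: a_0=9, p_0 = 9*1 + 0 = 9, q_0 = 9*0 + 1 = 1.
  i=1: a_1=5, p_1 = 5*9 + 1 = 46, q_1 = 5*1 + 0 = 5.
  i=2: a_2=3, p_2 = 3*46 + 9 = 147, q_2 = 3*5 + 1 = 16.
q_2 = 16 > 8, so the last convergent with denominator <= 8 is p_1/q_1 = 46/5.
The closest fraction with denominator <= 8 is either p_1/q_1 or the intermediate fraction (k*p_1 + p_0)/(k*q_1 + q_0) with the largest k >= 1 whose denominator stays <= 8; these approach x as k grows, and every other convergent or intermediate fraction in range is farther away.
Largest k: floor((8 - q_0)/q_1) = floor((8 - 1)/5) = 1.
That gives (1*46 + 9)/(1*5 + 1) = 55/6.
Compare the errors: |x - 46/5| = |147*5 - 46*16|/(16*5) = 1/80, and |x - 55/6| = |147*6 - 55*16|/(16*6) = 2/96.
Cross-multiplying, 1*96 = 96 < 160 = 2*80, so 1/80 is smaller: the convergent 46/5 is closer to x than 55/6.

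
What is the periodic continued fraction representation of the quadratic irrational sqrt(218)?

[14; (1, 3, 3, 1, 28)]

Write x_i = (sqrt(218) + m_i)/d_i with (m_0, d_0) = (0, 1). a_0 = floor(sqrt(218)) = 14, since 14^2 = 196 <= 218 < 225 = 15^2.
Iterate m_{i+1} = d_i*a_i - m_i, d_{i+1} = (218 - m_{i+1}^2)/d_i, a_{i+1} = floor((a_0 + m_{i+1})/d_{i+1}):
  m_1 = 1*14 - 0 = 14, d_1 = (218 - 14^2)/1 = 22/1 = 22, a_1 = floor((14 + 14)/22) = 1.
  m_2 = 22*1 - 14 = 8, d_2 = (218 - 8^2)/22 = 154/22 = 7, a_2 = floor((14 + 8)/7) = 3.
  m_3 = 7*3 - 8 = 13, d_3 = (218 - 13^2)/7 = 49/7 = 7, a_3 = floor((14 + 13)/7) = 3.
  m_4 = 7*3 - 13 = 8, d_4 = (218 - 8^2)/7 = 154/7 = 22, a_4 = floor((14 + 8)/22) = 1.
  m_5 = 22*1 - 8 = 14, d_5 = (218 - 14^2)/22 = 22/22 = 1, a_5 = floor((14 + 14)/1) = 28.
  m_6 = 1*28 - 14 = 14, d_6 = (218 - 14^2)/1 = 22/1 = 22: (m_6, d_6) = (m_1, d_1) = (14, 22), so from here the quotients repeat a_1, ..., a_5; the period length is 5.
Hence the expansion of sqrt(218) is a_0 = 14 followed by the repeating block 1, 3, 3, 1, 28 (period 5).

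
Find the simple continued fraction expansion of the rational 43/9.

[4; 1, 3, 2]

Run the Euclidean algorithm on 43 and 9; the successive quotients are the partial quotients a_0, a_1, ... (each step inverts the fractional part left over by the previous one):
  43 = 4*9 + 7, so a_0 = 4.
  9 = 1*7 + 2, so a_1 = 1.
  7 = 3*2 + 1, so a_2 = 3.
  2 = 2*1 + 0, so a_3 = 2.
The remainder reaches 0 after 4 divisions, so the expansion has 4 partial quotients, read off in order.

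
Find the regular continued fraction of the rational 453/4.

Run the Euclidean algorithm on 453 and 4; the successive quotients are the partial quotients a_0, a_1, ... (each step inverts the fractional part left over by the previous one):
  453 = 113*4 + 1, so a_0 = 113.
  4 = 4*1 + 0, so a_1 = 4.
The remainder reaches 0 after 2 divisions, so the expansion has 2 partial quotients, read off in order.

[113; 4]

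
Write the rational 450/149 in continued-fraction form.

[3; 49, 1, 2]

Run the Euclidean algorithm on 450 and 149; the successive quotients are the partial quotients a_0, a_1, ... (each step inverts the fractional part left over by the previous one):
  450 = 3*149 + 3, so a_0 = 3.
  149 = 49*3 + 2, so a_1 = 49.
  3 = 1*2 + 1, so a_2 = 1.
  2 = 2*1 + 0, so a_3 = 2.
The remainder reaches 0 after 4 divisions, so the expansion has 4 partial quotients, read off in order.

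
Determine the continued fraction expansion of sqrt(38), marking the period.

[6; (6, 12)]

Write x_i = (sqrt(38) + m_i)/d_i with (m_0, d_0) = (0, 1). a_0 = floor(sqrt(38)) = 6, since 6^2 = 36 <= 38 < 49 = 7^2.
Iterate m_{i+1} = d_i*a_i - m_i, d_{i+1} = (38 - m_{i+1}^2)/d_i, a_{i+1} = floor((a_0 + m_{i+1})/d_{i+1}):
  m_1 = 1*6 - 0 = 6, d_1 = (38 - 6^2)/1 = 2/1 = 2, a_1 = floor((6 + 6)/2) = 6.
  m_2 = 2*6 - 6 = 6, d_2 = (38 - 6^2)/2 = 2/2 = 1, a_2 = floor((6 + 6)/1) = 12.
  m_3 = 1*12 - 6 = 6, d_3 = (38 - 6^2)/1 = 2/1 = 2: (m_3, d_3) = (m_1, d_1) = (6, 2), so from here the quotients repeat a_1, a_2; the period length is 2.
Hence the expansion of sqrt(38) is a_0 = 6 followed by the repeating block 6, 12 (period 2).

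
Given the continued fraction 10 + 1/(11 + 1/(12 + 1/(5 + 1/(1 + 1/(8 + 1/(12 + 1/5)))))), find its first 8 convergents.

Using the convergent recurrence p_i = a_i*p_{i-1} + p_{i-2}, q_i = a_i*q_{i-1} + q_{i-2} with p_{-2}=0, p_{-1}=1, q_{-2}=1, q_{-1}=0:
  i=0: a_0=10, p_0 = 10*1 + 0 = 10, q_0 = 10*0 + 1 = 1.
  i=1: a_1=11, p_1 = 11*10 + 1 = 111, q_1 = 11*1 + 0 = 11.
  i=2: a_2=12, p_2 = 12*111 + 10 = 1342, q_2 = 12*11 + 1 = 133.
  i=3: a_3=5, p_3 = 5*1342 + 111 = 6821, q_3 = 5*133 + 11 = 676.
  i=4: a_4=1, p_4 = 1*6821 + 1342 = 8163, q_4 = 1*676 + 133 = 809.
  i=5: a_5=8, p_5 = 8*8163 + 6821 = 72125, q_5 = 8*809 + 676 = 7148.
  i=6: a_6=12, p_6 = 12*72125 + 8163 = 873663, q_6 = 12*7148 + 809 = 86585.
  i=7: a_7=5, p_7 = 5*873663 + 72125 = 4440440, q_7 = 5*86585 + 7148 = 440073.

10/1, 111/11, 1342/133, 6821/676, 8163/809, 72125/7148, 873663/86585, 4440440/440073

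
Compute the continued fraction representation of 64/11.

[5; 1, 4, 2]

Run the Euclidean algorithm on 64 and 11; the successive quotients are the partial quotients a_0, a_1, ... (each step inverts the fractional part left over by the previous one):
  64 = 5*11 + 9, so a_0 = 5.
  11 = 1*9 + 2, so a_1 = 1.
  9 = 4*2 + 1, so a_2 = 4.
  2 = 2*1 + 0, so a_3 = 2.
The remainder reaches 0 after 4 divisions, so the expansion has 4 partial quotients, read off in order.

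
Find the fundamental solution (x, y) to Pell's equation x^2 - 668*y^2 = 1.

First expand sqrt(668) as a continued fraction. With x_i = (sqrt(668) + m_i)/d_i and (m_0, d_0) = (0, 1): a_0 = floor(sqrt(668)) = 25, since 25^2 = 625 <= 668 < 676 = 26^2.
Iterate m_{i+1} = d_i*a_i - m_i, d_{i+1} = (668 - m_{i+1}^2)/d_i, a_{i+1} = floor((a_0 + m_{i+1})/d_{i+1}):
  m_1 = 1*25 - 0 = 25, d_1 = (668 - 25^2)/1 = 43/1 = 43, a_1 = floor((25 + 25)/43) = 1.
  m_2 = 43*1 - 25 = 18, d_2 = (668 - 18^2)/43 = 344/43 = 8, a_2 = floor((25 + 18)/8) = 5.
  m_3 = 8*5 - 18 = 22, d_3 = (668 - 22^2)/8 = 184/8 = 23, a_3 = floor((25 + 22)/23) = 2.
  m_4 = 23*2 - 22 = 24, d_4 = (668 - 24^2)/23 = 92/23 = 4, a_4 = floor((25 + 24)/4) = 12.
  m_5 = 4*12 - 24 = 24, d_5 = (668 - 24^2)/4 = 92/4 = 23, a_5 = floor((25 + 24)/23) = 2.
  m_6 = 23*2 - 24 = 22, d_6 = (668 - 22^2)/23 = 184/23 = 8, a_6 = floor((25 + 22)/8) = 5.
  m_7 = 8*5 - 22 = 18, d_7 = (668 - 18^2)/8 = 344/8 = 43, a_7 = floor((25 + 18)/43) = 1.
  m_8 = 43*1 - 18 = 25, d_8 = (668 - 25^2)/43 = 43/43 = 1, a_8 = floor((25 + 25)/1) = 50.
  m_9 = 1*50 - 25 = 25, d_9 = (668 - 25^2)/1 = 43/1 = 43: (m_9, d_9) = (m_1, d_1) = (25, 43), so from here the quotients repeat a_1, ..., a_8; the period length is 8.
So sqrt(668) = [25; (1, 5, 2, 12, 2, 5, 1, 50)] with period length k = 8.
k is even, so the fundamental solution of x^2 - 668y^2 = 1 is (p_{k-1}, q_{k-1}) = (p_7, q_7); compute convergents through index 7.
Convergents (p_i = a_i*p_{i-1} + p_{i-2}, q_i = a_i*q_{i-1} + q_{i-2} with p_{-2}=0, p_{-1}=1, q_{-2}=1, q_{-1}=0):
  i=0: a_0=25, p_0 = 25*1 + 0 = 25, q_0 = 25*0 + 1 = 1.
  i=1: a_1=1, p_1 = 1*25 + 1 = 26, q_1 = 1*1 + 0 = 1.
  i=2: a_2=5, p_2 = 5*26 + 25 = 155, q_2 = 5*1 + 1 = 6.
  i=3: a_3=2, p_3 = 2*155 + 26 = 336, q_3 = 2*6 + 1 = 13.
  i=4: a_4=12, p_4 = 12*336 + 155 = 4187, q_4 = 12*13 + 6 = 162.
  i=5: a_5=2, p_5 = 2*4187 + 336 = 8710, q_5 = 2*162 + 13 = 337.
  i=6: a_6=5, p_6 = 5*8710 + 4187 = 47737, q_6 = 5*337 + 162 = 1847.
  i=7: a_7=1, p_7 = 1*47737 + 8710 = 56447, q_7 = 1*1847 + 337 = 2184.
Check: 56447^2 - 668*2184^2 = 3186263809 - 3186263808 = 1, so (x, y) = (56447, 2184) solves the equation, and by the theorem it is the least positive solution.

(x, y) = (56447, 2184)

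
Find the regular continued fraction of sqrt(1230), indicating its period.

[35; (14, 70)]

Write x_i = (sqrt(1230) + m_i)/d_i with (m_0, d_0) = (0, 1). a_0 = floor(sqrt(1230)) = 35, since 35^2 = 1225 <= 1230 < 1296 = 36^2.
Iterate m_{i+1} = d_i*a_i - m_i, d_{i+1} = (1230 - m_{i+1}^2)/d_i, a_{i+1} = floor((a_0 + m_{i+1})/d_{i+1}):
  m_1 = 1*35 - 0 = 35, d_1 = (1230 - 35^2)/1 = 5/1 = 5, a_1 = floor((35 + 35)/5) = 14.
  m_2 = 5*14 - 35 = 35, d_2 = (1230 - 35^2)/5 = 5/5 = 1, a_2 = floor((35 + 35)/1) = 70.
  m_3 = 1*70 - 35 = 35, d_3 = (1230 - 35^2)/1 = 5/1 = 5: (m_3, d_3) = (m_1, d_1) = (35, 5), so from here the quotients repeat a_1, a_2; the period length is 2.
Hence the expansion of sqrt(1230) is a_0 = 35 followed by the repeating block 14, 70 (period 2).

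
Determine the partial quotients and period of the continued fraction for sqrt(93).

Write x_i = (sqrt(93) + m_i)/d_i with (m_0, d_0) = (0, 1). a_0 = floor(sqrt(93)) = 9, since 9^2 = 81 <= 93 < 100 = 10^2.
Iterate m_{i+1} = d_i*a_i - m_i, d_{i+1} = (93 - m_{i+1}^2)/d_i, a_{i+1} = floor((a_0 + m_{i+1})/d_{i+1}):
  m_1 = 1*9 - 0 = 9, d_1 = (93 - 9^2)/1 = 12/1 = 12, a_1 = floor((9 + 9)/12) = 1.
  m_2 = 12*1 - 9 = 3, d_2 = (93 - 3^2)/12 = 84/12 = 7, a_2 = floor((9 + 3)/7) = 1.
  m_3 = 7*1 - 3 = 4, d_3 = (93 - 4^2)/7 = 77/7 = 11, a_3 = floor((9 + 4)/11) = 1.
  m_4 = 11*1 - 4 = 7, d_4 = (93 - 7^2)/11 = 44/11 = 4, a_4 = floor((9 + 7)/4) = 4.
  m_5 = 4*4 - 7 = 9, d_5 = (93 - 9^2)/4 = 12/4 = 3, a_5 = floor((9 + 9)/3) = 6.
  m_6 = 3*6 - 9 = 9, d_6 = (93 - 9^2)/3 = 12/3 = 4, a_6 = floor((9 + 9)/4) = 4.
  m_7 = 4*4 - 9 = 7, d_7 = (93 - 7^2)/4 = 44/4 = 11, a_7 = floor((9 + 7)/11) = 1.
  m_8 = 11*1 - 7 = 4, d_8 = (93 - 4^2)/11 = 77/11 = 7, a_8 = floor((9 + 4)/7) = 1.
  m_9 = 7*1 - 4 = 3, d_9 = (93 - 3^2)/7 = 84/7 = 12, a_9 = floor((9 + 3)/12) = 1.
  m_10 = 12*1 - 3 = 9, d_10 = (93 - 9^2)/12 = 12/12 = 1, a_10 = floor((9 + 9)/1) = 18.
  m_11 = 1*18 - 9 = 9, d_11 = (93 - 9^2)/1 = 12/1 = 12: (m_11, d_11) = (m_1, d_1) = (9, 12), so from here the quotients repeat a_1, ..., a_10; the period length is 10.
Hence the expansion of sqrt(93) is a_0 = 9 followed by the repeating block 1, 1, 1, 4, 6, 4, 1, 1, 1, 18 (period 10).

[9; (1, 1, 1, 4, 6, 4, 1, 1, 1, 18)]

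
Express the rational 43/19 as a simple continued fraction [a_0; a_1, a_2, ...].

Run the Euclidean algorithm on 43 and 19; the successive quotients are the partial quotients a_0, a_1, ... (each step inverts the fractional part left over by the previous one):
  43 = 2*19 + 5, so a_0 = 2.
  19 = 3*5 + 4, so a_1 = 3.
  5 = 1*4 + 1, so a_2 = 1.
  4 = 4*1 + 0, so a_3 = 4.
The remainder reaches 0 after 4 divisions, so the expansion has 4 partial quotients, read off in order.

[2; 3, 1, 4]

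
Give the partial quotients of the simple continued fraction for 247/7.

Run the Euclidean algorithm on 247 and 7; the successive quotients are the partial quotients a_0, a_1, ... (each step inverts the fractional part left over by the previous one):
  247 = 35*7 + 2, so a_0 = 35.
  7 = 3*2 + 1, so a_1 = 3.
  2 = 2*1 + 0, so a_2 = 2.
The remainder reaches 0 after 3 divisions, so the expansion has 3 partial quotients, read off in order.

[35; 3, 2]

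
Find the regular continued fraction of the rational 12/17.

[0; 1, 2, 2, 2]

Run the Euclidean algorithm on 12 and 17; the successive quotients are the partial quotients a_0, a_1, ... (each step inverts the fractional part left over by the previous one):
  12 = 0*17 + 12, so a_0 = 0.
  17 = 1*12 + 5, so a_1 = 1.
  12 = 2*5 + 2, so a_2 = 2.
  5 = 2*2 + 1, so a_3 = 2.
  2 = 2*1 + 0, so a_4 = 2.
The remainder reaches 0 after 5 divisions, so the expansion has 5 partial quotients, read off in order.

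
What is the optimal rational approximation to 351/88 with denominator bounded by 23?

4/1

Expand x = 351/88 as a continued fraction with the Euclidean algorithm:
  351 = 3*88 + 87, so a_0 = 3.
  88 = 1*87 + 1, so a_1 = 1.
  87 = 87*1 + 0, so a_2 = 87.
so x = [3; 1, 87].
Convergents (p_i = a_i*p_{i-1} + p_{i-2}, q_i = a_i*q_{i-1} + q_{i-2} with p_{-2}=0, p_{-1}=1, q_{-2}=1, q_{-1}=0), until the denominator exceeds 23:
  i=0: a_0=3, p_0 = 3*1 + 0 = 3, q_0 = 3*0 + 1 = 1.
  i=1: a_1=1, p_1 = 1*3 + 1 = 4, q_1 = 1*1 + 0 = 1.
  i=2: a_2=87, p_2 = 87*4 + 3 = 351, q_2 = 87*1 + 1 = 88.
q_2 = 88 > 23, so the last convergent with denominator <= 23 is p_1/q_1 = 4/1.
The closest fraction with denominator <= 23 is either p_1/q_1 or the intermediate fraction (k*p_1 + p_0)/(k*q_1 + q_0) with the largest k >= 1 whose denominator stays <= 23; these approach x as k grows, and every other convergent or intermediate fraction in range is farther away.
Largest k: floor((23 - q_0)/q_1) = floor((23 - 1)/1) = 22.
That gives (22*4 + 3)/(22*1 + 1) = 91/23.
Compare the errors: |x - 4/1| = |351*1 - 4*88|/(88*1) = 1/88, and |x - 91/23| = |351*23 - 91*88|/(88*23) = 65/2024.
Cross-multiplying, 1*2024 = 2024 < 5720 = 65*88, so 1/88 is smaller: the convergent 4/1 is closer to x than 91/23.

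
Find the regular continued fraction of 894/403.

Run the Euclidean algorithm on 894 and 403; the successive quotients are the partial quotients a_0, a_1, ... (each step inverts the fractional part left over by the previous one):
  894 = 2*403 + 88, so a_0 = 2.
  403 = 4*88 + 51, so a_1 = 4.
  88 = 1*51 + 37, so a_2 = 1.
  51 = 1*37 + 14, so a_3 = 1.
  37 = 2*14 + 9, so a_4 = 2.
  14 = 1*9 + 5, so a_5 = 1.
  9 = 1*5 + 4, so a_6 = 1.
  5 = 1*4 + 1, so a_7 = 1.
  4 = 4*1 + 0, so a_8 = 4.
The remainder reaches 0 after 9 divisions, so the expansion has 9 partial quotients, read off in order.

[2; 4, 1, 1, 2, 1, 1, 1, 4]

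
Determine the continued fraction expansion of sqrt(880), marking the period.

[29; (1, 1, 1, 58)]

Write x_i = (sqrt(880) + m_i)/d_i with (m_0, d_0) = (0, 1). a_0 = floor(sqrt(880)) = 29, since 29^2 = 841 <= 880 < 900 = 30^2.
Iterate m_{i+1} = d_i*a_i - m_i, d_{i+1} = (880 - m_{i+1}^2)/d_i, a_{i+1} = floor((a_0 + m_{i+1})/d_{i+1}):
  m_1 = 1*29 - 0 = 29, d_1 = (880 - 29^2)/1 = 39/1 = 39, a_1 = floor((29 + 29)/39) = 1.
  m_2 = 39*1 - 29 = 10, d_2 = (880 - 10^2)/39 = 780/39 = 20, a_2 = floor((29 + 10)/20) = 1.
  m_3 = 20*1 - 10 = 10, d_3 = (880 - 10^2)/20 = 780/20 = 39, a_3 = floor((29 + 10)/39) = 1.
  m_4 = 39*1 - 10 = 29, d_4 = (880 - 29^2)/39 = 39/39 = 1, a_4 = floor((29 + 29)/1) = 58.
  m_5 = 1*58 - 29 = 29, d_5 = (880 - 29^2)/1 = 39/1 = 39: (m_5, d_5) = (m_1, d_1) = (29, 39), so from here the quotients repeat a_1, ..., a_4; the period length is 4.
Hence the expansion of sqrt(880) is a_0 = 29 followed by the repeating block 1, 1, 1, 58 (period 4).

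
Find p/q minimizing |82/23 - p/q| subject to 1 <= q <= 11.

Expand x = 82/23 as a continued fraction with the Euclidean algorithm:
  82 = 3*23 + 13, so a_0 = 3.
  23 = 1*13 + 10, so a_1 = 1.
  13 = 1*10 + 3, so a_2 = 1.
  10 = 3*3 + 1, so a_3 = 3.
  3 = 3*1 + 0, so a_4 = 3.
so x = [3; 1, 1, 3, 3].
Convergents (p_i = a_i*p_{i-1} + p_{i-2}, q_i = a_i*q_{i-1} + q_{i-2} with p_{-2}=0, p_{-1}=1, q_{-2}=1, q_{-1}=0), until the denominator exceeds 11:
  i=0: a_0=3, p_0 = 3*1 + 0 = 3, q_0 = 3*0 + 1 = 1.
  i=1: a_1=1, p_1 = 1*3 + 1 = 4, q_1 = 1*1 + 0 = 1.
  i=2: a_2=1, p_2 = 1*4 + 3 = 7, q_2 = 1*1 + 1 = 2.
  i=3: a_3=3, p_3 = 3*7 + 4 = 25, q_3 = 3*2 + 1 = 7.
  i=4: a_4=3, p_4 = 3*25 + 7 = 82, q_4 = 3*7 + 2 = 23.
q_4 = 23 > 11, so the last convergent with denominator <= 11 is p_3/q_3 = 25/7.
The closest fraction with denominator <= 11 is either p_3/q_3 or the intermediate fraction (k*p_3 + p_2)/(k*q_3 + q_2) with the largest k >= 1 whose denominator stays <= 11; these approach x as k grows, and every other convergent or intermediate fraction in range is farther away.
Largest k: floor((11 - q_2)/q_3) = floor((11 - 2)/7) = 1.
That gives (1*25 + 7)/(1*7 + 2) = 32/9.
Compare the errors: |x - 25/7| = |82*7 - 25*23|/(23*7) = 1/161, and |x - 32/9| = |82*9 - 32*23|/(23*9) = 2/207.
Cross-multiplying, 1*207 = 207 < 322 = 2*161, so 1/161 is smaller: the convergent 25/7 is closer to x than 32/9.

25/7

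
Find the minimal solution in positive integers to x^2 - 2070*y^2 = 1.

First expand sqrt(2070) as a continued fraction. With x_i = (sqrt(2070) + m_i)/d_i and (m_0, d_0) = (0, 1): a_0 = floor(sqrt(2070)) = 45, since 45^2 = 2025 <= 2070 < 2116 = 46^2.
Iterate m_{i+1} = d_i*a_i - m_i, d_{i+1} = (2070 - m_{i+1}^2)/d_i, a_{i+1} = floor((a_0 + m_{i+1})/d_{i+1}):
  m_1 = 1*45 - 0 = 45, d_1 = (2070 - 45^2)/1 = 45/1 = 45, a_1 = floor((45 + 45)/45) = 2.
  m_2 = 45*2 - 45 = 45, d_2 = (2070 - 45^2)/45 = 45/45 = 1, a_2 = floor((45 + 45)/1) = 90.
  m_3 = 1*90 - 45 = 45, d_3 = (2070 - 45^2)/1 = 45/1 = 45: (m_3, d_3) = (m_1, d_1) = (45, 45), so from here the quotients repeat a_1, a_2; the period length is 2.
So sqrt(2070) = [45; (2, 90)] with period length k = 2.
k is even, so the fundamental solution of x^2 - 2070y^2 = 1 is (p_{k-1}, q_{k-1}) = (p_1, q_1); compute convergents through index 1.
Convergents (p_i = a_i*p_{i-1} + p_{i-2}, q_i = a_i*q_{i-1} + q_{i-2} with p_{-2}=0, p_{-1}=1, q_{-2}=1, q_{-1}=0):
  i=0: a_0=45, p_0 = 45*1 + 0 = 45, q_0 = 45*0 + 1 = 1.
  i=1: a_1=2, p_1 = 2*45 + 1 = 91, q_1 = 2*1 + 0 = 2.
Check: 91^2 - 2070*2^2 = 8281 - 8280 = 1, so (x, y) = (91, 2) solves the equation, and by the theorem it is the least positive solution.

(x, y) = (91, 2)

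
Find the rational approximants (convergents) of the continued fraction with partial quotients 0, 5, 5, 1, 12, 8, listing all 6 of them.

0/1, 1/5, 5/26, 6/31, 77/398, 622/3215

Using the convergent recurrence p_i = a_i*p_{i-1} + p_{i-2}, q_i = a_i*q_{i-1} + q_{i-2} with p_{-2}=0, p_{-1}=1, q_{-2}=1, q_{-1}=0:
  i=0: a_0=0, p_0 = 0*1 + 0 = 0, q_0 = 0*0 + 1 = 1.
  i=1: a_1=5, p_1 = 5*0 + 1 = 1, q_1 = 5*1 + 0 = 5.
  i=2: a_2=5, p_2 = 5*1 + 0 = 5, q_2 = 5*5 + 1 = 26.
  i=3: a_3=1, p_3 = 1*5 + 1 = 6, q_3 = 1*26 + 5 = 31.
  i=4: a_4=12, p_4 = 12*6 + 5 = 77, q_4 = 12*31 + 26 = 398.
  i=5: a_5=8, p_5 = 8*77 + 6 = 622, q_5 = 8*398 + 31 = 3215.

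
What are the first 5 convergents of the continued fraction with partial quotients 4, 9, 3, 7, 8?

Using the convergent recurrence p_i = a_i*p_{i-1} + p_{i-2}, q_i = a_i*q_{i-1} + q_{i-2} with p_{-2}=0, p_{-1}=1, q_{-2}=1, q_{-1}=0:
  i=0: a_0=4, p_0 = 4*1 + 0 = 4, q_0 = 4*0 + 1 = 1.
  i=1: a_1=9, p_1 = 9*4 + 1 = 37, q_1 = 9*1 + 0 = 9.
  i=2: a_2=3, p_2 = 3*37 + 4 = 115, q_2 = 3*9 + 1 = 28.
  i=3: a_3=7, p_3 = 7*115 + 37 = 842, q_3 = 7*28 + 9 = 205.
  i=4: a_4=8, p_4 = 8*842 + 115 = 6851, q_4 = 8*205 + 28 = 1668.

4/1, 37/9, 115/28, 842/205, 6851/1668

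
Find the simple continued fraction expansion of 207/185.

Run the Euclidean algorithm on 207 and 185; the successive quotients are the partial quotients a_0, a_1, ... (each step inverts the fractional part left over by the previous one):
  207 = 1*185 + 22, so a_0 = 1.
  185 = 8*22 + 9, so a_1 = 8.
  22 = 2*9 + 4, so a_2 = 2.
  9 = 2*4 + 1, so a_3 = 2.
  4 = 4*1 + 0, so a_4 = 4.
The remainder reaches 0 after 5 divisions, so the expansion has 5 partial quotients, read off in order.

[1; 8, 2, 2, 4]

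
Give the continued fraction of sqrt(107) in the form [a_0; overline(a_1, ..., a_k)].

Write x_i = (sqrt(107) + m_i)/d_i with (m_0, d_0) = (0, 1). a_0 = floor(sqrt(107)) = 10, since 10^2 = 100 <= 107 < 121 = 11^2.
Iterate m_{i+1} = d_i*a_i - m_i, d_{i+1} = (107 - m_{i+1}^2)/d_i, a_{i+1} = floor((a_0 + m_{i+1})/d_{i+1}):
  m_1 = 1*10 - 0 = 10, d_1 = (107 - 10^2)/1 = 7/1 = 7, a_1 = floor((10 + 10)/7) = 2.
  m_2 = 7*2 - 10 = 4, d_2 = (107 - 4^2)/7 = 91/7 = 13, a_2 = floor((10 + 4)/13) = 1.
  m_3 = 13*1 - 4 = 9, d_3 = (107 - 9^2)/13 = 26/13 = 2, a_3 = floor((10 + 9)/2) = 9.
  m_4 = 2*9 - 9 = 9, d_4 = (107 - 9^2)/2 = 26/2 = 13, a_4 = floor((10 + 9)/13) = 1.
  m_5 = 13*1 - 9 = 4, d_5 = (107 - 4^2)/13 = 91/13 = 7, a_5 = floor((10 + 4)/7) = 2.
  m_6 = 7*2 - 4 = 10, d_6 = (107 - 10^2)/7 = 7/7 = 1, a_6 = floor((10 + 10)/1) = 20.
  m_7 = 1*20 - 10 = 10, d_7 = (107 - 10^2)/1 = 7/1 = 7: (m_7, d_7) = (m_1, d_1) = (10, 7), so from here the quotients repeat a_1, ..., a_6; the period length is 6.
Hence the expansion of sqrt(107) is a_0 = 10 followed by the repeating block 2, 1, 9, 1, 2, 20 (period 6).

[10; overline(2, 1, 9, 1, 2, 20)]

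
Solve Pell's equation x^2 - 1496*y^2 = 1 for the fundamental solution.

First expand sqrt(1496) as a continued fraction. With x_i = (sqrt(1496) + m_i)/d_i and (m_0, d_0) = (0, 1): a_0 = floor(sqrt(1496)) = 38, since 38^2 = 1444 <= 1496 < 1521 = 39^2.
Iterate m_{i+1} = d_i*a_i - m_i, d_{i+1} = (1496 - m_{i+1}^2)/d_i, a_{i+1} = floor((a_0 + m_{i+1})/d_{i+1}):
  m_1 = 1*38 - 0 = 38, d_1 = (1496 - 38^2)/1 = 52/1 = 52, a_1 = floor((38 + 38)/52) = 1.
  m_2 = 52*1 - 38 = 14, d_2 = (1496 - 14^2)/52 = 1300/52 = 25, a_2 = floor((38 + 14)/25) = 2.
  m_3 = 25*2 - 14 = 36, d_3 = (1496 - 36^2)/25 = 200/25 = 8, a_3 = floor((38 + 36)/8) = 9.
  m_4 = 8*9 - 36 = 36, d_4 = (1496 - 36^2)/8 = 200/8 = 25, a_4 = floor((38 + 36)/25) = 2.
  m_5 = 25*2 - 36 = 14, d_5 = (1496 - 14^2)/25 = 1300/25 = 52, a_5 = floor((38 + 14)/52) = 1.
  m_6 = 52*1 - 14 = 38, d_6 = (1496 - 38^2)/52 = 52/52 = 1, a_6 = floor((38 + 38)/1) = 76.
  m_7 = 1*76 - 38 = 38, d_7 = (1496 - 38^2)/1 = 52/1 = 52: (m_7, d_7) = (m_1, d_1) = (38, 52), so from here the quotients repeat a_1, ..., a_6; the period length is 6.
So sqrt(1496) = [38; (1, 2, 9, 2, 1, 76)] with period length k = 6.
k is even, so the fundamental solution of x^2 - 1496y^2 = 1 is (p_{k-1}, q_{k-1}) = (p_5, q_5); compute convergents through index 5.
Convergents (p_i = a_i*p_{i-1} + p_{i-2}, q_i = a_i*q_{i-1} + q_{i-2} with p_{-2}=0, p_{-1}=1, q_{-2}=1, q_{-1}=0):
  i=0: a_0=38, p_0 = 38*1 + 0 = 38, q_0 = 38*0 + 1 = 1.
  i=1: a_1=1, p_1 = 1*38 + 1 = 39, q_1 = 1*1 + 0 = 1.
  i=2: a_2=2, p_2 = 2*39 + 38 = 116, q_2 = 2*1 + 1 = 3.
  i=3: a_3=9, p_3 = 9*116 + 39 = 1083, q_3 = 9*3 + 1 = 28.
  i=4: a_4=2, p_4 = 2*1083 + 116 = 2282, q_4 = 2*28 + 3 = 59.
  i=5: a_5=1, p_5 = 1*2282 + 1083 = 3365, q_5 = 1*59 + 28 = 87.
Check: 3365^2 - 1496*87^2 = 11323225 - 11323224 = 1, so (x, y) = (3365, 87) solves the equation, and by the theorem it is the least positive solution.

(x, y) = (3365, 87)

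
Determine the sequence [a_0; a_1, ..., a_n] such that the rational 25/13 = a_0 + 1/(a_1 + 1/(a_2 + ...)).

[1; 1, 12]

Run the Euclidean algorithm on 25 and 13; the successive quotients are the partial quotients a_0, a_1, ... (each step inverts the fractional part left over by the previous one):
  25 = 1*13 + 12, so a_0 = 1.
  13 = 1*12 + 1, so a_1 = 1.
  12 = 12*1 + 0, so a_2 = 12.
The remainder reaches 0 after 3 divisions, so the expansion has 3 partial quotients, read off in order.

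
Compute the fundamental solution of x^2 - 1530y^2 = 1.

First expand sqrt(1530) as a continued fraction. With x_i = (sqrt(1530) + m_i)/d_i and (m_0, d_0) = (0, 1): a_0 = floor(sqrt(1530)) = 39, since 39^2 = 1521 <= 1530 < 1600 = 40^2.
Iterate m_{i+1} = d_i*a_i - m_i, d_{i+1} = (1530 - m_{i+1}^2)/d_i, a_{i+1} = floor((a_0 + m_{i+1})/d_{i+1}):
  m_1 = 1*39 - 0 = 39, d_1 = (1530 - 39^2)/1 = 9/1 = 9, a_1 = floor((39 + 39)/9) = 8.
  m_2 = 9*8 - 39 = 33, d_2 = (1530 - 33^2)/9 = 441/9 = 49, a_2 = floor((39 + 33)/49) = 1.
  m_3 = 49*1 - 33 = 16, d_3 = (1530 - 16^2)/49 = 1274/49 = 26, a_3 = floor((39 + 16)/26) = 2.
  m_4 = 26*2 - 16 = 36, d_4 = (1530 - 36^2)/26 = 234/26 = 9, a_4 = floor((39 + 36)/9) = 8.
  m_5 = 9*8 - 36 = 36, d_5 = (1530 - 36^2)/9 = 234/9 = 26, a_5 = floor((39 + 36)/26) = 2.
  m_6 = 26*2 - 36 = 16, d_6 = (1530 - 16^2)/26 = 1274/26 = 49, a_6 = floor((39 + 16)/49) = 1.
  m_7 = 49*1 - 16 = 33, d_7 = (1530 - 33^2)/49 = 441/49 = 9, a_7 = floor((39 + 33)/9) = 8.
  m_8 = 9*8 - 33 = 39, d_8 = (1530 - 39^2)/9 = 9/9 = 1, a_8 = floor((39 + 39)/1) = 78.
  m_9 = 1*78 - 39 = 39, d_9 = (1530 - 39^2)/1 = 9/1 = 9: (m_9, d_9) = (m_1, d_1) = (39, 9), so from here the quotients repeat a_1, ..., a_8; the period length is 8.
So sqrt(1530) = [39; (8, 1, 2, 8, 2, 1, 8, 78)] with period length k = 8.
k is even, so the fundamental solution of x^2 - 1530y^2 = 1 is (p_{k-1}, q_{k-1}) = (p_7, q_7); compute convergents through index 7.
Convergents (p_i = a_i*p_{i-1} + p_{i-2}, q_i = a_i*q_{i-1} + q_{i-2} with p_{-2}=0, p_{-1}=1, q_{-2}=1, q_{-1}=0):
  i=0: a_0=39, p_0 = 39*1 + 0 = 39, q_0 = 39*0 + 1 = 1.
  i=1: a_1=8, p_1 = 8*39 + 1 = 313, q_1 = 8*1 + 0 = 8.
  i=2: a_2=1, p_2 = 1*313 + 39 = 352, q_2 = 1*8 + 1 = 9.
  i=3: a_3=2, p_3 = 2*352 + 313 = 1017, q_3 = 2*9 + 8 = 26.
  i=4: a_4=8, p_4 = 8*1017 + 352 = 8488, q_4 = 8*26 + 9 = 217.
  i=5: a_5=2, p_5 = 2*8488 + 1017 = 17993, q_5 = 2*217 + 26 = 460.
  i=6: a_6=1, p_6 = 1*17993 + 8488 = 26481, q_6 = 1*460 + 217 = 677.
  i=7: a_7=8, p_7 = 8*26481 + 17993 = 229841, q_7 = 8*677 + 460 = 5876.
Check: 229841^2 - 1530*5876^2 = 52826885281 - 52826885280 = 1, so (x, y) = (229841, 5876) solves the equation, and by the theorem it is the least positive solution.

(x, y) = (229841, 5876)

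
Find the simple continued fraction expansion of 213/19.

Run the Euclidean algorithm on 213 and 19; the successive quotients are the partial quotients a_0, a_1, ... (each step inverts the fractional part left over by the previous one):
  213 = 11*19 + 4, so a_0 = 11.
  19 = 4*4 + 3, so a_1 = 4.
  4 = 1*3 + 1, so a_2 = 1.
  3 = 3*1 + 0, so a_3 = 3.
The remainder reaches 0 after 4 divisions, so the expansion has 4 partial quotients, read off in order.

[11; 4, 1, 3]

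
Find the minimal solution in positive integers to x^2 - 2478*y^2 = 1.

(x, y) = (28673, 576)

First expand sqrt(2478) as a continued fraction. With x_i = (sqrt(2478) + m_i)/d_i and (m_0, d_0) = (0, 1): a_0 = floor(sqrt(2478)) = 49, since 49^2 = 2401 <= 2478 < 2500 = 50^2.
Iterate m_{i+1} = d_i*a_i - m_i, d_{i+1} = (2478 - m_{i+1}^2)/d_i, a_{i+1} = floor((a_0 + m_{i+1})/d_{i+1}):
  m_1 = 1*49 - 0 = 49, d_1 = (2478 - 49^2)/1 = 77/1 = 77, a_1 = floor((49 + 49)/77) = 1.
  m_2 = 77*1 - 49 = 28, d_2 = (2478 - 28^2)/77 = 1694/77 = 22, a_2 = floor((49 + 28)/22) = 3.
  m_3 = 22*3 - 28 = 38, d_3 = (2478 - 38^2)/22 = 1034/22 = 47, a_3 = floor((49 + 38)/47) = 1.
  m_4 = 47*1 - 38 = 9, d_4 = (2478 - 9^2)/47 = 2397/47 = 51, a_4 = floor((49 + 9)/51) = 1.
  m_5 = 51*1 - 9 = 42, d_5 = (2478 - 42^2)/51 = 714/51 = 14, a_5 = floor((49 + 42)/14) = 6.
  m_6 = 14*6 - 42 = 42, d_6 = (2478 - 42^2)/14 = 714/14 = 51, a_6 = floor((49 + 42)/51) = 1.
  m_7 = 51*1 - 42 = 9, d_7 = (2478 - 9^2)/51 = 2397/51 = 47, a_7 = floor((49 + 9)/47) = 1.
  m_8 = 47*1 - 9 = 38, d_8 = (2478 - 38^2)/47 = 1034/47 = 22, a_8 = floor((49 + 38)/22) = 3.
  m_9 = 22*3 - 38 = 28, d_9 = (2478 - 28^2)/22 = 1694/22 = 77, a_9 = floor((49 + 28)/77) = 1.
  m_10 = 77*1 - 28 = 49, d_10 = (2478 - 49^2)/77 = 77/77 = 1, a_10 = floor((49 + 49)/1) = 98.
  m_11 = 1*98 - 49 = 49, d_11 = (2478 - 49^2)/1 = 77/1 = 77: (m_11, d_11) = (m_1, d_1) = (49, 77), so from here the quotients repeat a_1, ..., a_10; the period length is 10.
So sqrt(2478) = [49; (1, 3, 1, 1, 6, 1, 1, 3, 1, 98)] with period length k = 10.
k is even, so the fundamental solution of x^2 - 2478y^2 = 1 is (p_{k-1}, q_{k-1}) = (p_9, q_9); compute convergents through index 9.
Convergents (p_i = a_i*p_{i-1} + p_{i-2}, q_i = a_i*q_{i-1} + q_{i-2} with p_{-2}=0, p_{-1}=1, q_{-2}=1, q_{-1}=0):
  i=0: a_0=49, p_0 = 49*1 + 0 = 49, q_0 = 49*0 + 1 = 1.
  i=1: a_1=1, p_1 = 1*49 + 1 = 50, q_1 = 1*1 + 0 = 1.
  i=2: a_2=3, p_2 = 3*50 + 49 = 199, q_2 = 3*1 + 1 = 4.
  i=3: a_3=1, p_3 = 1*199 + 50 = 249, q_3 = 1*4 + 1 = 5.
  i=4: a_4=1, p_4 = 1*249 + 199 = 448, q_4 = 1*5 + 4 = 9.
  i=5: a_5=6, p_5 = 6*448 + 249 = 2937, q_5 = 6*9 + 5 = 59.
  i=6: a_6=1, p_6 = 1*2937 + 448 = 3385, q_6 = 1*59 + 9 = 68.
  i=7: a_7=1, p_7 = 1*3385 + 2937 = 6322, q_7 = 1*68 + 59 = 127.
  i=8: a_8=3, p_8 = 3*6322 + 3385 = 22351, q_8 = 3*127 + 68 = 449.
  i=9: a_9=1, p_9 = 1*22351 + 6322 = 28673, q_9 = 1*449 + 127 = 576.
Check: 28673^2 - 2478*576^2 = 822140929 - 822140928 = 1, so (x, y) = (28673, 576) solves the equation, and by the theorem it is the least positive solution.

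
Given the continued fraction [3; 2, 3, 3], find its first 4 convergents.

Using the convergent recurrence p_i = a_i*p_{i-1} + p_{i-2}, q_i = a_i*q_{i-1} + q_{i-2} with p_{-2}=0, p_{-1}=1, q_{-2}=1, q_{-1}=0:
  i=0: a_0=3, p_0 = 3*1 + 0 = 3, q_0 = 3*0 + 1 = 1.
  i=1: a_1=2, p_1 = 2*3 + 1 = 7, q_1 = 2*1 + 0 = 2.
  i=2: a_2=3, p_2 = 3*7 + 3 = 24, q_2 = 3*2 + 1 = 7.
  i=3: a_3=3, p_3 = 3*24 + 7 = 79, q_3 = 3*7 + 2 = 23.

3/1, 7/2, 24/7, 79/23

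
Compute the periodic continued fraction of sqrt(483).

Write x_i = (sqrt(483) + m_i)/d_i with (m_0, d_0) = (0, 1). a_0 = floor(sqrt(483)) = 21, since 21^2 = 441 <= 483 < 484 = 22^2.
Iterate m_{i+1} = d_i*a_i - m_i, d_{i+1} = (483 - m_{i+1}^2)/d_i, a_{i+1} = floor((a_0 + m_{i+1})/d_{i+1}):
  m_1 = 1*21 - 0 = 21, d_1 = (483 - 21^2)/1 = 42/1 = 42, a_1 = floor((21 + 21)/42) = 1.
  m_2 = 42*1 - 21 = 21, d_2 = (483 - 21^2)/42 = 42/42 = 1, a_2 = floor((21 + 21)/1) = 42.
  m_3 = 1*42 - 21 = 21, d_3 = (483 - 21^2)/1 = 42/1 = 42: (m_3, d_3) = (m_1, d_1) = (21, 42), so from here the quotients repeat a_1, a_2; the period length is 2.
Hence the expansion of sqrt(483) is a_0 = 21 followed by the repeating block 1, 42 (period 2).

[21; (1, 42)]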